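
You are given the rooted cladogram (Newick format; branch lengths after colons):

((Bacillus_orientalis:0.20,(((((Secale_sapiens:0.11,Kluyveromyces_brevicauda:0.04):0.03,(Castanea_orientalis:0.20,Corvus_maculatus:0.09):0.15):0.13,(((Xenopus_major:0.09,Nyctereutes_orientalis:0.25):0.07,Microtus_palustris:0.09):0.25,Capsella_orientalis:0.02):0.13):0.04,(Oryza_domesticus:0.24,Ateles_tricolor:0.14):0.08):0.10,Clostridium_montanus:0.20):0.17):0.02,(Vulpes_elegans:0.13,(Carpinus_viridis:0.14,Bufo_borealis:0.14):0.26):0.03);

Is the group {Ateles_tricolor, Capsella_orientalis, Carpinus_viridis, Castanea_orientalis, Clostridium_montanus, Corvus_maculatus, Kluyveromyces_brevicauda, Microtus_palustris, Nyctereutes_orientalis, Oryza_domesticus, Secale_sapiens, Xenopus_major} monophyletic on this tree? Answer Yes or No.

The MRCA of the listed taxa is the root, so the smallest clade containing them is the whole tree.
That clade also contains Bacillus_orientalis, Bufo_borealis, Vulpes_elegans, which are not in the proposed group, so the group is not monophyletic.

No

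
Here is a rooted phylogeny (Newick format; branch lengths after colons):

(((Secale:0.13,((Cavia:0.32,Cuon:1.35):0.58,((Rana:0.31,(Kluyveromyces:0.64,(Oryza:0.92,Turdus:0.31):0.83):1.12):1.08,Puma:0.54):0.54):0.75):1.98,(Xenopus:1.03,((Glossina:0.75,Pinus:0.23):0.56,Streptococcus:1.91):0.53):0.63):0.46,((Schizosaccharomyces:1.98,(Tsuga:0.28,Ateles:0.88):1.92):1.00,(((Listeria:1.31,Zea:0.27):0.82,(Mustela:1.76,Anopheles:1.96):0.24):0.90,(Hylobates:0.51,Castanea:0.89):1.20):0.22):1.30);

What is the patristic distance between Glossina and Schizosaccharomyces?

7.21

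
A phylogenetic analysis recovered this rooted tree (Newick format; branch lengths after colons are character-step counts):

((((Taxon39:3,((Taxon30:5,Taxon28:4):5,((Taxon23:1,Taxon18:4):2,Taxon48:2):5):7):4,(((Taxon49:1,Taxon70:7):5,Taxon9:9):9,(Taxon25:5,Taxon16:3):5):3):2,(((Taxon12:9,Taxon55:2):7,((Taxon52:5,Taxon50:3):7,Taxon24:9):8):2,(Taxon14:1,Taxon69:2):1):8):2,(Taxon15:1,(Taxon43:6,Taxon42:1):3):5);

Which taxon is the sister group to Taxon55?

Taxon55 attaches to the tree at the node subtending (Taxon12,Taxon55).
The other lineage descending from that same node — the sister group — is the single tip Taxon12.

Taxon12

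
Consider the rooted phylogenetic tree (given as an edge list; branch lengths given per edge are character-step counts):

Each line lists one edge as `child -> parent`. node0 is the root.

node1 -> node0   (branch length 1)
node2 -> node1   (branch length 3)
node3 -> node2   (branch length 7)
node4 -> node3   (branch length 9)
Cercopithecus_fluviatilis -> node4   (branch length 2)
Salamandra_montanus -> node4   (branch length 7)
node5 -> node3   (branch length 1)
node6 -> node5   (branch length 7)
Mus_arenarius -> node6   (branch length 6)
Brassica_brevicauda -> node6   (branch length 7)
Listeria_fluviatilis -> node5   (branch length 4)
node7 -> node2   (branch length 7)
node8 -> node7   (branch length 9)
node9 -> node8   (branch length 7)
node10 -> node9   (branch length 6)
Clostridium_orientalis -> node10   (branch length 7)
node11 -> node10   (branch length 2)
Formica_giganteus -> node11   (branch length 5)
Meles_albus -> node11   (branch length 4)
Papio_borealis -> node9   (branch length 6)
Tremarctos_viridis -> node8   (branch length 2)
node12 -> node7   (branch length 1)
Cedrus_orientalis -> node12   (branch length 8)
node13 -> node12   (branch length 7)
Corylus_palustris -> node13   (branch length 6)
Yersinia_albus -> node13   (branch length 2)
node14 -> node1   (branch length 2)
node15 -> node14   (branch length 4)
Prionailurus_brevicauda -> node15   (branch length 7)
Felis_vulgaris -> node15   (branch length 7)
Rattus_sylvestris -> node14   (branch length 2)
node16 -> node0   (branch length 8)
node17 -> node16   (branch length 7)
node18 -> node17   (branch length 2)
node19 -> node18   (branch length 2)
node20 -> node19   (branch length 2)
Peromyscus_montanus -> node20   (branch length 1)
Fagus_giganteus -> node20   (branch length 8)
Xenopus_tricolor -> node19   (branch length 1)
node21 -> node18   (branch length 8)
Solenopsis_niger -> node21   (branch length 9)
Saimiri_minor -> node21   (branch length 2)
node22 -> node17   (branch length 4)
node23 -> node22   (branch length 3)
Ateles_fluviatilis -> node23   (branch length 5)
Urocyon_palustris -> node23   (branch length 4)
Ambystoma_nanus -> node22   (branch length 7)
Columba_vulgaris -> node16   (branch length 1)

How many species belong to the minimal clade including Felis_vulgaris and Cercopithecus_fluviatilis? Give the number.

16

The MRCA of Felis_vulgaris and Cercopithecus_fluviatilis is the node subtending ((((Cercopithecus_fluviatilis,Salamandra_montanus),((Mus_arenarius,Brassica_brevicauda),Listeria_fluviatilis)),((((Clostridium_orientalis,(Formica_giganteus,Meles_albus)),Papio_borealis),Tremarctos_viridis),(Cedrus_orientalis,(Corylus_palustris,Yersinia_albus)))),((Prionailurus_brevicauda,Felis_vulgaris),Rattus_sylvestris)).
That clade contains 16 terminal taxa: Brassica_brevicauda, Cedrus_orientalis, Cercopithecus_fluviatilis, Clostridium_orientalis, Corylus_palustris, Felis_vulgaris, Formica_giganteus, Listeria_fluviatilis, Meles_albus, Mus_arenarius, Papio_borealis, Prionailurus_brevicauda, Rattus_sylvestris, Salamandra_montanus, Tremarctos_viridis, Yersinia_albus.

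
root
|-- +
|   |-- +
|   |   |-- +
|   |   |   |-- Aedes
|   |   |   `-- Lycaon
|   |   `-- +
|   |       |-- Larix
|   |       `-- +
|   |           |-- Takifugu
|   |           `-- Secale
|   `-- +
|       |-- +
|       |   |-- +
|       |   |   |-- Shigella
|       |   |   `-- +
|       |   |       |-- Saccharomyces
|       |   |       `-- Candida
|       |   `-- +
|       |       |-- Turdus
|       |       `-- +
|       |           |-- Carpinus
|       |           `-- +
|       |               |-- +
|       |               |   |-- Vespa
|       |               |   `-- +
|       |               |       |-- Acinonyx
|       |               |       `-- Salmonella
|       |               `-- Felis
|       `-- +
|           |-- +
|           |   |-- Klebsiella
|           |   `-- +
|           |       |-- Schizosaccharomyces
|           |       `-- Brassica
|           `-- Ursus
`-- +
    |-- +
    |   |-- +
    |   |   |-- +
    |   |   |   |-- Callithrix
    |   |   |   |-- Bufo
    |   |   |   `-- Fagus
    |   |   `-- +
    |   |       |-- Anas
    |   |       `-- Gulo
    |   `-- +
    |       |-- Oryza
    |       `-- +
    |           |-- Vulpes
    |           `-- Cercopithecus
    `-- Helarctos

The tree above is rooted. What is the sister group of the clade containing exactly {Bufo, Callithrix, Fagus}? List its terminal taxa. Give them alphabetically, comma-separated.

Anas, Gulo

The clade containing exactly {Bufo, Callithrix, Fagus} attaches to the tree at the node subtending ((Callithrix,Bufo,Fagus),(Anas,Gulo)).
The other lineage descending from that same node — the sister group — is (Anas,Gulo); its 2 tips in alphabetical order are the answer.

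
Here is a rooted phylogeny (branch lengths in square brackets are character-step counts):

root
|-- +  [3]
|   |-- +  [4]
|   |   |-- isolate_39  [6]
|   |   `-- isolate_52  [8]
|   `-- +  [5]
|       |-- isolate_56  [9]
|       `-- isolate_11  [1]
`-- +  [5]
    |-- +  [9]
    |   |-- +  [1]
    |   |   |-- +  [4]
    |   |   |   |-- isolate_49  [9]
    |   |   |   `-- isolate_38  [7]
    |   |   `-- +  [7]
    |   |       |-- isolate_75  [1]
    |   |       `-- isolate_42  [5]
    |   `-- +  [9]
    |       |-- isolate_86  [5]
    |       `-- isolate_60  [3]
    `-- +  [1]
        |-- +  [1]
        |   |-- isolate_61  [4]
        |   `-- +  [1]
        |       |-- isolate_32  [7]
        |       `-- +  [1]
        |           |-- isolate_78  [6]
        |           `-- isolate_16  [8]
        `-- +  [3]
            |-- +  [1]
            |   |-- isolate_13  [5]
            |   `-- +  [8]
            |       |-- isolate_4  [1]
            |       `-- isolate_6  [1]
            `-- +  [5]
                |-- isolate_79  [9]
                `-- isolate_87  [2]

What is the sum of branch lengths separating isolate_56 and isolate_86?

45

The path runs isolate_56 → … → MRCA → … → isolate_86; the MRCA is the root of the tree.
Branch lengths along that path: 9 + 5 + 3 + 5 + 9 + 9 + 5 = 45.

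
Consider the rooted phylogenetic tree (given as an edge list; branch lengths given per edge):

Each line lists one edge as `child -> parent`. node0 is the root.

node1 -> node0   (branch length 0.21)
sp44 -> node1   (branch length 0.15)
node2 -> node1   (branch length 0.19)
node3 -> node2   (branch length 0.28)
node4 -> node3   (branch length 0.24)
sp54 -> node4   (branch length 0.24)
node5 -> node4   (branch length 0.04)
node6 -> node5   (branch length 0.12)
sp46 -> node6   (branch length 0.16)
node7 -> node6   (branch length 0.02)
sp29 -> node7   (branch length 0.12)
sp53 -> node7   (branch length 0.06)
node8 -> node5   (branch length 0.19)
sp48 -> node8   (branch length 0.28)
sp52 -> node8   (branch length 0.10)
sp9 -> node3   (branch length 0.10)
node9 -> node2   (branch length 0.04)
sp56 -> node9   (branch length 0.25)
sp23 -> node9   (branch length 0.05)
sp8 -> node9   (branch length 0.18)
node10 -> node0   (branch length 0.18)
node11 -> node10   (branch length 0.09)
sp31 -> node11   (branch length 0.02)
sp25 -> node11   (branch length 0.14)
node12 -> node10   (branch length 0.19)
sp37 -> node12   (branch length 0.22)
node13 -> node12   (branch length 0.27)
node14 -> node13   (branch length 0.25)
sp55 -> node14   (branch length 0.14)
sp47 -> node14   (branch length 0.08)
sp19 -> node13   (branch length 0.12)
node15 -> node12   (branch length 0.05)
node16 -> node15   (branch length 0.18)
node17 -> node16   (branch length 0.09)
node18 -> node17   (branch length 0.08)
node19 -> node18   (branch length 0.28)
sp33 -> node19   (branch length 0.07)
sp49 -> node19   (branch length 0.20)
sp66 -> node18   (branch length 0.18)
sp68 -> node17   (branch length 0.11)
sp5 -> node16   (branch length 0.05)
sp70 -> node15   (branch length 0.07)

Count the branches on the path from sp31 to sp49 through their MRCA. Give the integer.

9

The MRCA of sp31 and sp49 is the node subtending ((sp31,sp25),(sp37,((sp55,sp47),sp19),(((((sp33,sp49),sp66),sp68),sp5),sp70))).
From sp31 up to that node: 2 branches. From sp49 up to the same node: 7 branches. Total: 2 + 7 = 9.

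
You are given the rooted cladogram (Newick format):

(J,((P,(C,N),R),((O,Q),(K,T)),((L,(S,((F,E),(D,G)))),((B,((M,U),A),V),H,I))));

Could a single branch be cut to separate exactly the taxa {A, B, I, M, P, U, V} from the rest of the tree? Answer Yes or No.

The MRCA of the listed taxa subtends ((P,(C,N),R),((O,Q),(K,T)),((L,(S,((F,E),(D,G)))),((B,((M,U),A),V),H,I))).
That clade also contains C, D, E, F, G, H, K, L, N, O, Q, R, S, T, which are not in the proposed group, so the group is not monophyletic.

No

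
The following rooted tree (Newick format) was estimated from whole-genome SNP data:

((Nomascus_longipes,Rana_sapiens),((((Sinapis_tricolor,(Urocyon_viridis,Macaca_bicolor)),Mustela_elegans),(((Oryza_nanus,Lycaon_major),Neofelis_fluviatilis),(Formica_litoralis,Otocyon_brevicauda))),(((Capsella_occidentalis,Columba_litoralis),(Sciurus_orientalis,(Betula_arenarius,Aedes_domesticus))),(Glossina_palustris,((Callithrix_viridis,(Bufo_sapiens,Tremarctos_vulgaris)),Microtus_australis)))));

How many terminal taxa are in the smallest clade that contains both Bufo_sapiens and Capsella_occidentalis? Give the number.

10

The MRCA of Bufo_sapiens and Capsella_occidentalis is the node subtending (((Capsella_occidentalis,Columba_litoralis),(Sciurus_orientalis,(Betula_arenarius,Aedes_domesticus))),(Glossina_palustris,((Callithrix_viridis,(Bufo_sapiens,Tremarctos_vulgaris)),Microtus_australis))).
That clade contains 10 terminal taxa: Aedes_domesticus, Betula_arenarius, Bufo_sapiens, Callithrix_viridis, Capsella_occidentalis, Columba_litoralis, Glossina_palustris, Microtus_australis, Sciurus_orientalis, Tremarctos_vulgaris.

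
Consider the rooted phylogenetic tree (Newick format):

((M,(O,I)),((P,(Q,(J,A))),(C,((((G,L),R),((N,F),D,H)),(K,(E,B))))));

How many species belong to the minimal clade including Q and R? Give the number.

15

The MRCA of Q and R is the node subtending ((P,(Q,(J,A))),(C,((((G,L),R),((N,F),D,H)),(K,(E,B))))).
That clade contains 15 terminal taxa: A, B, C, D, E, F, G, H, J, K, L, N, P, Q, R.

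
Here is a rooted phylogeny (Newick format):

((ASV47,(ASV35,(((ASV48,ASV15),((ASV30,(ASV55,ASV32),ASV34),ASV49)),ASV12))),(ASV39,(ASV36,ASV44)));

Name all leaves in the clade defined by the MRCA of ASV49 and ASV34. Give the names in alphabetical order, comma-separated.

ASV30, ASV32, ASV34, ASV49, ASV55

Tracing ASV49: it sits inside ((ASV30,(ASV55,ASV32),ASV34),ASV49).
Tracing ASV34: it sits inside (ASV30,(ASV55,ASV32),ASV34).
The smallest clade enclosing both is ((ASV30,(ASV55,ASV32),ASV34),ASV49); the answer is its 5 terminal taxa in alphabetical order.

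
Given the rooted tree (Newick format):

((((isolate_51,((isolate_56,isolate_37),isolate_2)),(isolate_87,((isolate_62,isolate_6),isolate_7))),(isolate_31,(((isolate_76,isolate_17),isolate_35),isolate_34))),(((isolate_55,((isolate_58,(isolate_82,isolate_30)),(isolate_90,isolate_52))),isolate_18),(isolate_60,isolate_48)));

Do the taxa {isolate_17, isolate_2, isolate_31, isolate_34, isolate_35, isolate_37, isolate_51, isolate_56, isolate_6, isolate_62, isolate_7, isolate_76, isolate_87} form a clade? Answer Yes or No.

Yes

The most recent common ancestor of these taxa subtends (((isolate_51,((isolate_56,isolate_37),isolate_2)),(isolate_87,((isolate_62,isolate_6),isolate_7))),(isolate_31,(((isolate_76,isolate_17),isolate_35),isolate_34))).
That clade has exactly 13 tips — every listed taxon and nothing else — so the group is monophyletic.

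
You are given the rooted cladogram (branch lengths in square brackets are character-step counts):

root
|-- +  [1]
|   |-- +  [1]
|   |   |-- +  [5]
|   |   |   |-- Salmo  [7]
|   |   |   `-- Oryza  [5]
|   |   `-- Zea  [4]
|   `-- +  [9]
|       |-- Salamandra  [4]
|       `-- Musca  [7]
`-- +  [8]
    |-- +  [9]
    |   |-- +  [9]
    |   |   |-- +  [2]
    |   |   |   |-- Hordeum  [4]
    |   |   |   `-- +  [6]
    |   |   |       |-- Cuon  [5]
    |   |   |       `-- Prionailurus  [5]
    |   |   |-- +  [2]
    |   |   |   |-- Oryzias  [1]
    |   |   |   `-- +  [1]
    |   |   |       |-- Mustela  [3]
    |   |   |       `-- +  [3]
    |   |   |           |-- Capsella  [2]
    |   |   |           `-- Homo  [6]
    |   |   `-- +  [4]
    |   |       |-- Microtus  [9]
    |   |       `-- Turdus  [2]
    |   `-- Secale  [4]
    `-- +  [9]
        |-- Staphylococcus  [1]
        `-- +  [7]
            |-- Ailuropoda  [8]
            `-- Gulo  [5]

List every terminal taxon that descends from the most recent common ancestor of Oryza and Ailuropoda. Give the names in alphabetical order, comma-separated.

Tracing Oryza: it sits inside (Salmo,Oryza).
Tracing Ailuropoda: it sits inside (Ailuropoda,Gulo).
The smallest clade enclosing both is the whole tree (their MRCA is the root), so the answer is all 18 tips in alphabetical order.

Ailuropoda, Capsella, Cuon, Gulo, Homo, Hordeum, Microtus, Musca, Mustela, Oryza, Oryzias, Prionailurus, Salamandra, Salmo, Secale, Staphylococcus, Turdus, Zea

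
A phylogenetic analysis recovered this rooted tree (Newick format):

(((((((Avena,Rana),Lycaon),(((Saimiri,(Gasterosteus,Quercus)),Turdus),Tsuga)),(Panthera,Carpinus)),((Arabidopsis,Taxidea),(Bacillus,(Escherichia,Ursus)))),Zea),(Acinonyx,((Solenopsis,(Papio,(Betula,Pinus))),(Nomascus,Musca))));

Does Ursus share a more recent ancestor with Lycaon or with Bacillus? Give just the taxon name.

Bacillus

The MRCA of Ursus and Bacillus subtends (Bacillus,(Escherichia,Ursus)) (3 taxa).
The MRCA of Ursus and Lycaon subtends (((((Avena,Rana),Lycaon),(((Saimiri,(Gasterosteus,Quercus)),Turdus),Tsuga)),(Panthera,Carpinus)),((Arabidopsis,Taxidea),(Bacillus,(Escherichia,Ursus)))) (15 taxa).
The first is nested inside the second, so Ursus shares a more recent common ancestor with Bacillus.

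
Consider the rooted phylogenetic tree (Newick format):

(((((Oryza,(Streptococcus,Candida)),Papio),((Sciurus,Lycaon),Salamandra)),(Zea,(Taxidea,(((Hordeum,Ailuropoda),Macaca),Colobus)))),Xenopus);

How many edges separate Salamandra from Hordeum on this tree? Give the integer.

The MRCA of Salamandra and Hordeum is the node subtending ((((Oryza,(Streptococcus,Candida)),Papio),((Sciurus,Lycaon),Salamandra)),(Zea,(Taxidea,(((Hordeum,Ailuropoda),Macaca),Colobus)))).
From Salamandra up to that node: 3 branches. From Hordeum up to the same node: 6 branches. Total: 3 + 6 = 9.

9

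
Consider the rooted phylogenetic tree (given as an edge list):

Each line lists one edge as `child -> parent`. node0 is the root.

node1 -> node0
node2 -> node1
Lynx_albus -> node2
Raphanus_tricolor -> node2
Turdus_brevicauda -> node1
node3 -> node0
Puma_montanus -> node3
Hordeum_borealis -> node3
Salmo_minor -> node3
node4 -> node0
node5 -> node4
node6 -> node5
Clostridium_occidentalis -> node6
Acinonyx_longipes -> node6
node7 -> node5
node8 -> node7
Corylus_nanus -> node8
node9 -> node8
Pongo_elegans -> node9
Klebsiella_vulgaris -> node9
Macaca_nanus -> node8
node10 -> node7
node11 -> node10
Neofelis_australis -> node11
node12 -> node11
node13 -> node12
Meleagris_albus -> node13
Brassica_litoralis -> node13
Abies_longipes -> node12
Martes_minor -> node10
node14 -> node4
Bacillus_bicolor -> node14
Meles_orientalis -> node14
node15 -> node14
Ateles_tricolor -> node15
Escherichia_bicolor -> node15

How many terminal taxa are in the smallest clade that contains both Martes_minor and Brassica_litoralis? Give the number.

5

The MRCA of Martes_minor and Brassica_litoralis is the node subtending ((Neofelis_australis,((Meleagris_albus,Brassica_litoralis),Abies_longipes)),Martes_minor).
That clade contains 5 terminal taxa: Abies_longipes, Brassica_litoralis, Martes_minor, Meleagris_albus, Neofelis_australis.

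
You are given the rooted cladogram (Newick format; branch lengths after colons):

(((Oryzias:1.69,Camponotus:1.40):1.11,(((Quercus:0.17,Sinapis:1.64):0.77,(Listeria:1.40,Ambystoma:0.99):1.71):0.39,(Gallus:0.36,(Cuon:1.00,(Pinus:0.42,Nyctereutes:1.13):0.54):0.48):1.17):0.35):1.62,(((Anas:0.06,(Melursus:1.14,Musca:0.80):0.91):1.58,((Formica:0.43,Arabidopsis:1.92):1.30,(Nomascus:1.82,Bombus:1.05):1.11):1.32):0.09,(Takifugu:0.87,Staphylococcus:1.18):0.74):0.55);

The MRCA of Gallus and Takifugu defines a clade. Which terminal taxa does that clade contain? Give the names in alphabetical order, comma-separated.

Ambystoma, Anas, Arabidopsis, Bombus, Camponotus, Cuon, Formica, Gallus, Listeria, Melursus, Musca, Nomascus, Nyctereutes, Oryzias, Pinus, Quercus, Sinapis, Staphylococcus, Takifugu

Tracing Gallus: it sits inside (Gallus,(Cuon,(Pinus,Nyctereutes))).
Tracing Takifugu: it sits inside (Takifugu,Staphylococcus).
The smallest clade enclosing both is the whole tree (their MRCA is the root), so the answer is all 19 tips in alphabetical order.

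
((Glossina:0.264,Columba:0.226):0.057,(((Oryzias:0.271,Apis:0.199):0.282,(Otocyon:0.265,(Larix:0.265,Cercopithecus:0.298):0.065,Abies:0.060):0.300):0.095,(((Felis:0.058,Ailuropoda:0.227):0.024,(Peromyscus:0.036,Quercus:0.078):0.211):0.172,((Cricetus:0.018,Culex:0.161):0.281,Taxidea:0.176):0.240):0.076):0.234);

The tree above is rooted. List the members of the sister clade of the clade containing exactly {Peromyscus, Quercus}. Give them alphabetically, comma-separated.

Ailuropoda, Felis

The clade containing exactly {Peromyscus, Quercus} attaches to the tree at the node subtending ((Felis,Ailuropoda),(Peromyscus,Quercus)).
The other lineage descending from that same node — the sister group — is (Felis,Ailuropoda); its 2 tips in alphabetical order are the answer.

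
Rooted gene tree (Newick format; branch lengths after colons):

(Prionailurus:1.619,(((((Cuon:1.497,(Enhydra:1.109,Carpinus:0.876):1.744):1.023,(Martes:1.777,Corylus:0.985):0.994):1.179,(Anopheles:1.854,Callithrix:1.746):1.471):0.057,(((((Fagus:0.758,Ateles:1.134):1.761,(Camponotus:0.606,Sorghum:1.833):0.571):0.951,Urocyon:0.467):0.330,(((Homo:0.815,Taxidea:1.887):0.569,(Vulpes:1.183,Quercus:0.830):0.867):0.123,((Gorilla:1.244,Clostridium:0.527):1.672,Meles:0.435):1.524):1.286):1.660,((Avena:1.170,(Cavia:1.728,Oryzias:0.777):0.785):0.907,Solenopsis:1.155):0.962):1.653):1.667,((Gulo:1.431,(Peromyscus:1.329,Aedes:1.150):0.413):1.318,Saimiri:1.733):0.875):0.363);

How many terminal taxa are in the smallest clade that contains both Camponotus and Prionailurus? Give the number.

28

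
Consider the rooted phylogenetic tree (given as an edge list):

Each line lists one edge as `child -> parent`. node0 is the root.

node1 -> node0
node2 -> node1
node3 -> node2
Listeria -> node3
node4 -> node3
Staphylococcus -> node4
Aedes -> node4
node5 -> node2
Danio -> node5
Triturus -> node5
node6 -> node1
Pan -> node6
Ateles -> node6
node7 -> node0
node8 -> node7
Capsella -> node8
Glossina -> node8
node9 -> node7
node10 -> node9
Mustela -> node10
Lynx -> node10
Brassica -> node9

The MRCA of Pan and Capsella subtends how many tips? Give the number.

12

The MRCA of Pan and Capsella is the root, so the clade is the entire tree.
That clade contains 12 terminal taxa: Aedes, Ateles, Brassica, Capsella, Danio, Glossina, Listeria, Lynx, Mustela, Pan, Staphylococcus, Triturus.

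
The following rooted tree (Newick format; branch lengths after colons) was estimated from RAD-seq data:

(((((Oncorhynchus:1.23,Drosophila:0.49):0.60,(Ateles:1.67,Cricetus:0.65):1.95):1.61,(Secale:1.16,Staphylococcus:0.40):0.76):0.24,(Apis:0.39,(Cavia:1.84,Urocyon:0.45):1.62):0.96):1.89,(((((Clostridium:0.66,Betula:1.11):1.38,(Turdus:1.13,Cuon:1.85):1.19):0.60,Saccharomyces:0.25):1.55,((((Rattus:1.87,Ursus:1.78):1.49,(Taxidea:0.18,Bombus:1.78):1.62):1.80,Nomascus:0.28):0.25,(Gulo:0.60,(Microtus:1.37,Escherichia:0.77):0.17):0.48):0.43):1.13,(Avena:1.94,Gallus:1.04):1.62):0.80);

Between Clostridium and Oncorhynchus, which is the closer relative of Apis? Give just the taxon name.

Oncorhynchus

The MRCA of Apis and Oncorhynchus subtends ((((Oncorhynchus,Drosophila),(Ateles,Cricetus)),(Secale,Staphylococcus)),(Apis,(Cavia,Urocyon))) (9 taxa).
The MRCA of Apis and Clostridium is the root, subtending the entire tree (24 taxa).
The first is nested inside the second, so Apis shares a more recent common ancestor with Oncorhynchus.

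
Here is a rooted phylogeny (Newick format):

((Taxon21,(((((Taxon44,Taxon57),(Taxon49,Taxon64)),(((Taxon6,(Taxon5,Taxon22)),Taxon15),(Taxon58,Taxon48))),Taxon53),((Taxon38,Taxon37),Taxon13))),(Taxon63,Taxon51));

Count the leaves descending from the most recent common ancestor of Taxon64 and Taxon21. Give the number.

15

The MRCA of Taxon64 and Taxon21 is the node subtending (Taxon21,(((((Taxon44,Taxon57),(Taxon49,Taxon64)),(((Taxon6,(Taxon5,Taxon22)),Taxon15),(Taxon58,Taxon48))),Taxon53),((Taxon38,Taxon37),Taxon13))).
That clade contains 15 terminal taxa: Taxon13, Taxon15, Taxon21, Taxon22, Taxon37, Taxon38, Taxon44, Taxon48, Taxon49, Taxon5, Taxon53, Taxon57, Taxon58, Taxon6, Taxon64.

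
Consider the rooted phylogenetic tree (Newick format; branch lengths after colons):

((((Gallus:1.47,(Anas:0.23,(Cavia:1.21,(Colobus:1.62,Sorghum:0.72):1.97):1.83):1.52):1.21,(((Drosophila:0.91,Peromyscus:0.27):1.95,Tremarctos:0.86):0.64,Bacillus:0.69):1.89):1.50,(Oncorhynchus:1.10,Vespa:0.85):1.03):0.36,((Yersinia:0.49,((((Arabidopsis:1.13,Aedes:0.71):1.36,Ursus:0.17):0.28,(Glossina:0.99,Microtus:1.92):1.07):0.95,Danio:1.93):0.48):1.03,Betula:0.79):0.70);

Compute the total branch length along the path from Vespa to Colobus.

11.53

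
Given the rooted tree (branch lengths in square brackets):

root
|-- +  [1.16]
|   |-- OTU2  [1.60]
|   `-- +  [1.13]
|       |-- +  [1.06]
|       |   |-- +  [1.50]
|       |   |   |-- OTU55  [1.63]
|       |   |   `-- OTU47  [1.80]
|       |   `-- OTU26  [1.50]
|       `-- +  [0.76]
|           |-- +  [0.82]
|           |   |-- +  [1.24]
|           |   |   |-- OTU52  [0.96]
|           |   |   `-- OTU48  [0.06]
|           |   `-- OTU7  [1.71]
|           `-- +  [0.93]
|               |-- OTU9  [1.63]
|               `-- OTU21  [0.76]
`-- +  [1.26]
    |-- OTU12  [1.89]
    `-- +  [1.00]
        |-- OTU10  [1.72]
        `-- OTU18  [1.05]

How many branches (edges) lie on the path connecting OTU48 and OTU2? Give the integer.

The MRCA of OTU48 and OTU2 is the node subtending (OTU2,(((OTU55,OTU47),OTU26),(((OTU52,OTU48),OTU7),(OTU9,OTU21)))).
From OTU48 up to that node: 5 branches. From OTU2 up to the same node: 1 branch. Total: 5 + 1 = 6.

6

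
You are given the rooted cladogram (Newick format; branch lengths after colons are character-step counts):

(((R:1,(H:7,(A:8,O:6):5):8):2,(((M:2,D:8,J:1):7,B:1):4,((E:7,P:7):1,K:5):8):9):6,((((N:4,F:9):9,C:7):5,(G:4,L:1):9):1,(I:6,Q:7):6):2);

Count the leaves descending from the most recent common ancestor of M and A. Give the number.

11

The MRCA of M and A is the node subtending ((R,(H,(A,O))),(((M,D,J),B),((E,P),K))).
That clade contains 11 terminal taxa: A, B, D, E, H, J, K, M, O, P, R.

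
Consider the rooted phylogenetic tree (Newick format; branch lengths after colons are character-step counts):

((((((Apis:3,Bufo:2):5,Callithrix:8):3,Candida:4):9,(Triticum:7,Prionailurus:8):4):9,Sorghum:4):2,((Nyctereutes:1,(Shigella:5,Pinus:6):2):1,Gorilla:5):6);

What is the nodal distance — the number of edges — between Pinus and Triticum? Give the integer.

The MRCA of Pinus and Triticum is the root of the tree.
From Pinus up to that node: 4 branches. From Triticum up to the same node: 4 branches. Total: 4 + 4 = 8.

8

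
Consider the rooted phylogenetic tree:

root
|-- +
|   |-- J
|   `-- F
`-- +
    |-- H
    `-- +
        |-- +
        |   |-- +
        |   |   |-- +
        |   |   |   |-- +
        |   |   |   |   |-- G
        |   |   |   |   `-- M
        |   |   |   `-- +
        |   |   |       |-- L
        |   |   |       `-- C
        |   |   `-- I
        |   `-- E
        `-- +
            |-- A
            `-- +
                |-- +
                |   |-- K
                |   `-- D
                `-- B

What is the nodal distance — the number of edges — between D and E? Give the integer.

6

The MRCA of D and E is the node subtending (((((G,M),(L,C)),I),E),(A,((K,D),B))).
From D up to that node: 4 branches. From E up to the same node: 2 branches. Total: 4 + 2 = 6.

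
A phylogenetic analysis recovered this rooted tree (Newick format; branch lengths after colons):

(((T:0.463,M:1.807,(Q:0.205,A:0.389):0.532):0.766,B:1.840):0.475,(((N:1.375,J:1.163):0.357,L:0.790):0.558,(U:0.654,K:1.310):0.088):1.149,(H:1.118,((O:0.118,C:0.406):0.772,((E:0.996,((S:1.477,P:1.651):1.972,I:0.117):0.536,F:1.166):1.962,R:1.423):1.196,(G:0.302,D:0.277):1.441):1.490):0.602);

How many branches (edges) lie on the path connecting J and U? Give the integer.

The MRCA of J and U is the node subtending (((N,J),L),(U,K)).
From J up to that node: 3 branches. From U up to the same node: 2 branches. Total: 3 + 2 = 5.

5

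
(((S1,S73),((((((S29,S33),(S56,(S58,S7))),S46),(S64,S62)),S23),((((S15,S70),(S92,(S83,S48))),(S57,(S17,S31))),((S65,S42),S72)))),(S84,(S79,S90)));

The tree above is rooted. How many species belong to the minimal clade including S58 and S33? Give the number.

The MRCA of S58 and S33 is the node subtending ((S29,S33),(S56,(S58,S7))).
That clade contains 5 terminal taxa: S29, S33, S56, S58, S7.

5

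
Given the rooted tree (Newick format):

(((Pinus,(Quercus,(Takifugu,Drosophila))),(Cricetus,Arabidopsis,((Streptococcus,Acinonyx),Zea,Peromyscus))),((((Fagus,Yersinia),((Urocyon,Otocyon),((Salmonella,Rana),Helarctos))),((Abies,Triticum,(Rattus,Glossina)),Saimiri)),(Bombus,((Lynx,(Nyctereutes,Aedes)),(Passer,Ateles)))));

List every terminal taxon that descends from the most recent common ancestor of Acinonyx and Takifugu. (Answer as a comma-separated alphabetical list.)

Tracing Acinonyx: it sits inside (Streptococcus,Acinonyx).
Tracing Takifugu: it sits inside (Takifugu,Drosophila).
The smallest clade enclosing both is ((Pinus,(Quercus,(Takifugu,Drosophila))),(Cricetus,Arabidopsis,((Streptococcus,Acinonyx),Zea,Peromyscus))); the answer is its 10 terminal taxa in alphabetical order.

Acinonyx, Arabidopsis, Cricetus, Drosophila, Peromyscus, Pinus, Quercus, Streptococcus, Takifugu, Zea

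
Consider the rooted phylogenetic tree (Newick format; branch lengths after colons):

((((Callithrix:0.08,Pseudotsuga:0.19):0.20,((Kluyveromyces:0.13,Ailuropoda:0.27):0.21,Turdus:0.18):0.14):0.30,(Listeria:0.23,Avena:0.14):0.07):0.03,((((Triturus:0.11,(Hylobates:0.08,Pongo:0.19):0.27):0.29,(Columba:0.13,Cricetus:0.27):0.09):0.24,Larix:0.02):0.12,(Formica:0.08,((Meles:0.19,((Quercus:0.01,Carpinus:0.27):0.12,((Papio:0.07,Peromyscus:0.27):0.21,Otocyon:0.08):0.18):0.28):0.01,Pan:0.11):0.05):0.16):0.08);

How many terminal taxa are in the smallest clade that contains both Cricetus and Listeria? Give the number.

The MRCA of Cricetus and Listeria is the root, so the clade is the entire tree.
That clade contains 21 terminal taxa: Ailuropoda, Avena, Callithrix, Carpinus, Columba, Cricetus, Formica, Hylobates, Kluyveromyces, Larix, Listeria, Meles, Otocyon, Pan, Papio, Peromyscus, Pongo, Pseudotsuga, Quercus, Triturus, Turdus.

21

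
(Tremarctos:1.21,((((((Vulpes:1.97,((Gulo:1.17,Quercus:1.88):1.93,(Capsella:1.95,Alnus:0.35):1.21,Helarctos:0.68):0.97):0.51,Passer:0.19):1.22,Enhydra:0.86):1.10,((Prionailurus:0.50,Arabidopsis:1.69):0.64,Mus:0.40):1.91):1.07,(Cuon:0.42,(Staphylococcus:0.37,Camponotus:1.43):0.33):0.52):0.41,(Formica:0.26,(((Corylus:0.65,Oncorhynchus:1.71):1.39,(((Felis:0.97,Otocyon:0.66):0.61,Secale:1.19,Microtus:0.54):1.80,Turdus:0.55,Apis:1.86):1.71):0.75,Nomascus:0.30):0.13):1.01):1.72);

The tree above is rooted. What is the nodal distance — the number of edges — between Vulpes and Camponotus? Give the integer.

8

The MRCA of Vulpes and Camponotus is the node subtending (((((Vulpes,((Gulo,Quercus),(Capsella,Alnus),Helarctos)),Passer),Enhydra),((Prionailurus,Arabidopsis),Mus)),(Cuon,(Staphylococcus,Camponotus))).
From Vulpes up to that node: 5 branches. From Camponotus up to the same node: 3 branches. Total: 5 + 3 = 8.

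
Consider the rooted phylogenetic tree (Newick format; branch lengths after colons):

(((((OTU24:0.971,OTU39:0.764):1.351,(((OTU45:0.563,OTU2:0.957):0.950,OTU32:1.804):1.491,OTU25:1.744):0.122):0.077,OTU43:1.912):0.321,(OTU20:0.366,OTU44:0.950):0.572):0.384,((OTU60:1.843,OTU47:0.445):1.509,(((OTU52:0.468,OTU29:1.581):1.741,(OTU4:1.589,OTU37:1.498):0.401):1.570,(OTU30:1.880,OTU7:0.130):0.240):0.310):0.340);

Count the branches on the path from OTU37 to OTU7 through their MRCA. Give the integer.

The MRCA of OTU37 and OTU7 is the node subtending (((OTU52,OTU29),(OTU4,OTU37)),(OTU30,OTU7)).
From OTU37 up to that node: 3 branches. From OTU7 up to the same node: 2 branches. Total: 3 + 2 = 5.

5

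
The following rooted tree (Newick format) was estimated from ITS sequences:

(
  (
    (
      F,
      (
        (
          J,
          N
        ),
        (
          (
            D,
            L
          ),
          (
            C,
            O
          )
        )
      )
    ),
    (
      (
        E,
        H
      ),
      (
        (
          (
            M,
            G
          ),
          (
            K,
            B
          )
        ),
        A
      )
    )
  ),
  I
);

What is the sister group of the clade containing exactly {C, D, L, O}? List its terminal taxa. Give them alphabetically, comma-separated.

The clade containing exactly {C, D, L, O} attaches to the tree at the node subtending ((J,N),((D,L),(C,O))).
The other lineage descending from that same node — the sister group — is (J,N); its 2 tips in alphabetical order are the answer.

J, N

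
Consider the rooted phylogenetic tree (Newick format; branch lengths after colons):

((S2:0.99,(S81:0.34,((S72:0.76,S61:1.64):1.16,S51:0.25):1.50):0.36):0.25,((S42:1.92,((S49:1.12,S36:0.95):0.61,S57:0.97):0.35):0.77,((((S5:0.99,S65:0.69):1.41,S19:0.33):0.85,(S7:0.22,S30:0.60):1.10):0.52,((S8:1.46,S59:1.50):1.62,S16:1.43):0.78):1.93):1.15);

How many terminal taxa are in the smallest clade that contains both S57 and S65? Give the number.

The MRCA of S57 and S65 is the node subtending ((S42,((S49,S36),S57)),((((S5,S65),S19),(S7,S30)),((S8,S59),S16))).
That clade contains 12 terminal taxa: S16, S19, S30, S36, S42, S49, S5, S57, S59, S65, S7, S8.

12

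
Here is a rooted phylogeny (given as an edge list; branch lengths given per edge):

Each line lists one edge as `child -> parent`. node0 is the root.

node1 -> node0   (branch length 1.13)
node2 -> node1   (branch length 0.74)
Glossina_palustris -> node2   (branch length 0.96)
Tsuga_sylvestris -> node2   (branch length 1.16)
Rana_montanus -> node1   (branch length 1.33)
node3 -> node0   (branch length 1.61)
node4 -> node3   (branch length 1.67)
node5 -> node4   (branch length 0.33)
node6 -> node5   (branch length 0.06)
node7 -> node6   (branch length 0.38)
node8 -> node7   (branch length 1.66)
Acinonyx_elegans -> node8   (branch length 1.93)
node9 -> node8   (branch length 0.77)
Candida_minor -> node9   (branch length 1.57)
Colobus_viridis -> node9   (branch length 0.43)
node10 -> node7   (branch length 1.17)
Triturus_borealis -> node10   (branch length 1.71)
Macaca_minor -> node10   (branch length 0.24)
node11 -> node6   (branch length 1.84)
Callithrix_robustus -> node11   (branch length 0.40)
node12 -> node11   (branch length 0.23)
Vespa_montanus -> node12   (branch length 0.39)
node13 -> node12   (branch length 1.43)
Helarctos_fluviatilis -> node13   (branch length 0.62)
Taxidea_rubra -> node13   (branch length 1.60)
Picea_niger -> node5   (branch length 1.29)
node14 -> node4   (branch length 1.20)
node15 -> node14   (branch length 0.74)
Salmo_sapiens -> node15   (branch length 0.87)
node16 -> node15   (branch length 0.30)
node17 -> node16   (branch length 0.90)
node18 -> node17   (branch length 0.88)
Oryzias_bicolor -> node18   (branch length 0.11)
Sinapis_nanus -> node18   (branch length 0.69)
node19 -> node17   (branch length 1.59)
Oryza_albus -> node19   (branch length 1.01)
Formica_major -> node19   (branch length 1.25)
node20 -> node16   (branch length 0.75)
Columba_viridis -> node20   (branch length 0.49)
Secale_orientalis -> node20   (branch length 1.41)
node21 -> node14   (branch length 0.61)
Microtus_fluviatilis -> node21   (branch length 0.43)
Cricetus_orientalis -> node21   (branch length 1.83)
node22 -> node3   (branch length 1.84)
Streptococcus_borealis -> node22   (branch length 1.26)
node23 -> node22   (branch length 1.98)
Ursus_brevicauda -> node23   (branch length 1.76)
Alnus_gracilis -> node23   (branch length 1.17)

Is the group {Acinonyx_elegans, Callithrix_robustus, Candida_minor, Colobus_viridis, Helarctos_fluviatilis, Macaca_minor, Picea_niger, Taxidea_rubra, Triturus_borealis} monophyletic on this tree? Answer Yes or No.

The MRCA of the listed taxa subtends ((((Acinonyx_elegans,(Candida_minor,Colobus_viridis)),(Triturus_borealis,Macaca_minor)),(Callithrix_robustus,(Vespa_montanus,(Helarctos_fluviatilis,Taxidea_rubra)))),Picea_niger).
That clade also contains Vespa_montanus, which is not in the proposed group, so the group is not monophyletic.

No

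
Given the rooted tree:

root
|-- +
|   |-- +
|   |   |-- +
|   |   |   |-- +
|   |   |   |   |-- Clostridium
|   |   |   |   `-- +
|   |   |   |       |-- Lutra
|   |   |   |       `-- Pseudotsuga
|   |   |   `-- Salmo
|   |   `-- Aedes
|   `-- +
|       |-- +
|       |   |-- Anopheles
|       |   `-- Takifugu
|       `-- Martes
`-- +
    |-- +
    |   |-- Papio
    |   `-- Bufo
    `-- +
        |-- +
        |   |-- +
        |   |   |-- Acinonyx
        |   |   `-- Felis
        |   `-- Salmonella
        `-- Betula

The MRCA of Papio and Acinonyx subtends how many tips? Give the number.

The MRCA of Papio and Acinonyx is the node subtending ((Papio,Bufo),(((Acinonyx,Felis),Salmonella),Betula)).
That clade contains 6 terminal taxa: Acinonyx, Betula, Bufo, Felis, Papio, Salmonella.

6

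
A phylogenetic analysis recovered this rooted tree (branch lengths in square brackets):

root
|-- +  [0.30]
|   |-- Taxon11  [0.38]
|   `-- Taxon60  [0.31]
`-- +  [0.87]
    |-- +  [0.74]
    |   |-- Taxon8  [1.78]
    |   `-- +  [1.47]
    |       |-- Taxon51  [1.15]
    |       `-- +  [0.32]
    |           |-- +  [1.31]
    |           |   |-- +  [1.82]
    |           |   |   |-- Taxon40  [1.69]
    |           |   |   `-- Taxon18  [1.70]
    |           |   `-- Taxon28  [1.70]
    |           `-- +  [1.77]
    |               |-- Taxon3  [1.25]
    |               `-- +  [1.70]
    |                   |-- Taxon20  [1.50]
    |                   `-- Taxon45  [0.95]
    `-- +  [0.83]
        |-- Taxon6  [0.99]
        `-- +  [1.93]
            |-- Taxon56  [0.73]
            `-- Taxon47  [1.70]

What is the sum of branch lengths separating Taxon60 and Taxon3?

The path runs Taxon60 → … → MRCA → … → Taxon3; the MRCA is the root of the tree.
Branch lengths along that path: 0.31 + 0.30 + 0.87 + 0.74 + 1.47 + 0.32 + 1.77 + 1.25 = 7.03.

7.03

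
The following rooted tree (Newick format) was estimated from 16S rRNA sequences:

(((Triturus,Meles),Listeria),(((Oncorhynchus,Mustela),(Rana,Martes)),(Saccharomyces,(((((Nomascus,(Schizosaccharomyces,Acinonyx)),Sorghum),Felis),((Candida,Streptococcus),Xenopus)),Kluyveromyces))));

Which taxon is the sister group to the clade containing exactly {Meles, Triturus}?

The clade containing exactly {Meles, Triturus} attaches to the tree at the node subtending ((Triturus,Meles),Listeria).
The other lineage descending from that same node — the sister group — is the single tip Listeria.

Listeria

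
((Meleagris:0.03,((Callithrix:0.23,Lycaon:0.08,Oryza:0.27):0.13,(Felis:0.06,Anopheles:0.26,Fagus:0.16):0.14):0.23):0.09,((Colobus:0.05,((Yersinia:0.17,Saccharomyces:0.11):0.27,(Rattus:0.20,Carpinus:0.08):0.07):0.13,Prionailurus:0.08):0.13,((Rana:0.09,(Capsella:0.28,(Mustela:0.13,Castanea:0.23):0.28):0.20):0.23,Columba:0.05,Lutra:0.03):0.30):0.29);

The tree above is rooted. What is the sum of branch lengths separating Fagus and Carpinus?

The path runs Fagus → … → MRCA → … → Carpinus; the MRCA is the root of the tree.
Branch lengths along that path: 0.16 + 0.14 + 0.23 + 0.09 + 0.29 + 0.13 + 0.13 + 0.07 + 0.08 = 1.32.

1.32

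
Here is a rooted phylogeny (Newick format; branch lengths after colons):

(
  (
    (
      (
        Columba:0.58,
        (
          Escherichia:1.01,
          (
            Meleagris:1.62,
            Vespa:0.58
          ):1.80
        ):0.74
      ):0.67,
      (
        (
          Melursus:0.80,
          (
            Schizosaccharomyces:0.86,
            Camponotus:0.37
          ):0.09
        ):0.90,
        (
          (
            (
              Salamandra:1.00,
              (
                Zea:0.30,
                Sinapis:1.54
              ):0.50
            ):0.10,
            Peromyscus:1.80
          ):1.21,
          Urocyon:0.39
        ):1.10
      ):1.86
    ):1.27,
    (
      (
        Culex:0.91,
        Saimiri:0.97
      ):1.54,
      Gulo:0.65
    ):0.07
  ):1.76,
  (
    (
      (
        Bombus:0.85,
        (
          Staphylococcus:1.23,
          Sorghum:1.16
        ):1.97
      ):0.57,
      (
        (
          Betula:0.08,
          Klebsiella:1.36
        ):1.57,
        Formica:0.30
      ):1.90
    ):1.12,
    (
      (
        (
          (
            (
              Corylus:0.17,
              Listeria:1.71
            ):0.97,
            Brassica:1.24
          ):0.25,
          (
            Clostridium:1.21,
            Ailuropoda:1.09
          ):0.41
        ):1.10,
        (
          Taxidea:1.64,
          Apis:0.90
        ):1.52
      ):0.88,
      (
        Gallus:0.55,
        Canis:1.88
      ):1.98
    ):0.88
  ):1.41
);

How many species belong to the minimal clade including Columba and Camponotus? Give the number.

12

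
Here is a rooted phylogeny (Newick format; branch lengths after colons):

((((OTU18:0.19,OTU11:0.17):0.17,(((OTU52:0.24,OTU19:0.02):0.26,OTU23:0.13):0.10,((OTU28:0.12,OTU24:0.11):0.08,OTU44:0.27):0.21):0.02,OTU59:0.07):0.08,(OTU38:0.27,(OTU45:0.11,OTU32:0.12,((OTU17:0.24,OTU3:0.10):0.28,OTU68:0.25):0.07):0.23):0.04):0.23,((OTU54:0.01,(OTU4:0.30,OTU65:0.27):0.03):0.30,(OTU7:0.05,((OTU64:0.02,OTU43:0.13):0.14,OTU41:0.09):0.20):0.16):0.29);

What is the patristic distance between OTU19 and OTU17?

The path runs OTU19 → … → MRCA → … → OTU17; the MRCA is the node subtending (((OTU18,OTU11),(((OTU52,OTU19),OTU23),((OTU28,OTU24),OTU44)),OTU59),(OTU38,(OTU45,OTU32,((OTU17,OTU3),OTU68)))).
Branch lengths along that path: 0.02 + 0.26 + 0.10 + 0.02 + 0.08 + 0.04 + 0.23 + 0.07 + 0.28 + 0.24 = 1.34.

1.34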